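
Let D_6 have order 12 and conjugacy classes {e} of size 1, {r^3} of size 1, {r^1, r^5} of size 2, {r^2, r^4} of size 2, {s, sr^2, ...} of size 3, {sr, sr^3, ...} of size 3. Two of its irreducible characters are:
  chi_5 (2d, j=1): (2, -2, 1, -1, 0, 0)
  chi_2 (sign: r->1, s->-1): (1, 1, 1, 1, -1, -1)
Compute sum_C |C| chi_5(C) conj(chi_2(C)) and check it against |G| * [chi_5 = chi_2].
Sum = 0; so <chi_5, chi_2> = 0 (distinct irreducibles are orthogonal).

Why: Compute term by term over conjugacy classes (|C| * chi_5(C) * conj(chi_2(C))):
  1*(2)*conj(1) + 1*(-2)*conj(1) + 2*(1)*conj(1) + 2*(-1)*conj(1) + 3*(0)*conj(-1) + 3*(0)*conj(-1)
  = (2) + (-2) + (2) + (-2) + (0) + (0)
  = 0.
Dividing by |G| = 12 gives 0/12 = 0, matching the row-orthogonality relation <chi_5, chi_2> = [chi_5 = chi_2].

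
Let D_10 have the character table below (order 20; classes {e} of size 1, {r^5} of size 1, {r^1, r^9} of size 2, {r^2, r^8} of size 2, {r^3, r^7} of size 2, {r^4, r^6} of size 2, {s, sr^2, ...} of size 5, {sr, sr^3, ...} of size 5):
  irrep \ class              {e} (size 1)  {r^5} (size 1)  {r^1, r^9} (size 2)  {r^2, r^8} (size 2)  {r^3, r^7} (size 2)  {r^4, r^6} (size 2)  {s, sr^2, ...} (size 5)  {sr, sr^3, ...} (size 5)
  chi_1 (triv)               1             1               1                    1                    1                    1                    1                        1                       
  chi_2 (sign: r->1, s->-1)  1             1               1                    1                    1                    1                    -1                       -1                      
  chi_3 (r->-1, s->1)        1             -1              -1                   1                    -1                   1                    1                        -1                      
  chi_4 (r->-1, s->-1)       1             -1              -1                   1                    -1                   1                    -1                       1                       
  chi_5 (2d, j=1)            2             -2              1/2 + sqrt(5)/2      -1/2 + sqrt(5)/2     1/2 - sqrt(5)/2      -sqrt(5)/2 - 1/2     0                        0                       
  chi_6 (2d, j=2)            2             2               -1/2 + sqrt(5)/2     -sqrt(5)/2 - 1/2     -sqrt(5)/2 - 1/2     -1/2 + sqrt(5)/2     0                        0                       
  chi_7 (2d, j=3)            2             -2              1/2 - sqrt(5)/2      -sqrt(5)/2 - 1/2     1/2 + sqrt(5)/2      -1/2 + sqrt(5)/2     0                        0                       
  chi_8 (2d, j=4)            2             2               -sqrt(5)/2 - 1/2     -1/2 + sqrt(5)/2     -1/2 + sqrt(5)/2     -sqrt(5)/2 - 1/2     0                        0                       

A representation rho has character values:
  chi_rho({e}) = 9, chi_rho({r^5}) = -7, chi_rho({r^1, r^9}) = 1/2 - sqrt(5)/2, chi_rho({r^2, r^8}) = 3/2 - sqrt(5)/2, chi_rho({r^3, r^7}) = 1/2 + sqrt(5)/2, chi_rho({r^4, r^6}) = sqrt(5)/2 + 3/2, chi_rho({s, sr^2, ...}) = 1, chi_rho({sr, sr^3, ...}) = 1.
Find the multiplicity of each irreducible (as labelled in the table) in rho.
Multiplicities: chi_1: 1, chi_2: 0, chi_3: 1, chi_4: 1, chi_5: 1, chi_6: 0, chi_7: 2, chi_8: 0.

Reasoning: Use <chi_rho, chi> = (1/|G|) sum_C |C| * chi_rho(C) * conj(chi(C)) with |G| = 20 for each irreducible chi in the table:
  <chi_rho, chi_1> = (1/20)[1*(9)*conj(1) + 1*(-7)*conj(1) + 2*(1/2 - sqrt(5)/2)*conj(1) + 2*(3/2 - sqrt(5)/2)*conj(1) + 2*(1/2 + sqrt(5)/2)*conj(1) + 2*(sqrt(5)/2 + 3/2)*conj(1) + 5*(1)*conj(1) + 5*(1)*conj(1)]
      = (1/20)[(9) + (-7) + (1 - sqrt(5)) + (3 - sqrt(5)) + (1 + sqrt(5)) + (sqrt(5) + 3) + (5) + (5)] = 20/20 = 1
  <chi_rho, chi_2> = (1/20)[1*(9)*conj(1) + 1*(-7)*conj(1) + 2*(1/2 - sqrt(5)/2)*conj(1) + 2*(3/2 - sqrt(5)/2)*conj(1) + 2*(1/2 + sqrt(5)/2)*conj(1) + 2*(sqrt(5)/2 + 3/2)*conj(1) + 5*(1)*conj(-1) + 5*(1)*conj(-1)]
      = (1/20)[(9) + (-7) + (1 - sqrt(5)) + (3 - sqrt(5)) + (1 + sqrt(5)) + (sqrt(5) + 3) + (-5) + (-5)] = 0/20 = 0
  <chi_rho, chi_3> = (1/20)[1*(9)*conj(1) + 1*(-7)*conj(-1) + 2*(1/2 - sqrt(5)/2)*conj(-1) + 2*(3/2 - sqrt(5)/2)*conj(1) + 2*(1/2 + sqrt(5)/2)*conj(-1) + 2*(sqrt(5)/2 + 3/2)*conj(1) + 5*(1)*conj(1) + 5*(1)*conj(-1)]
      = (1/20)[(9) + (7) + (-1 + sqrt(5)) + (3 - sqrt(5)) + (-sqrt(5) - 1) + (sqrt(5) + 3) + (5) + (-5)] = 20/20 = 1
  <chi_rho, chi_4> = (1/20)[1*(9)*conj(1) + 1*(-7)*conj(-1) + 2*(1/2 - sqrt(5)/2)*conj(-1) + 2*(3/2 - sqrt(5)/2)*conj(1) + 2*(1/2 + sqrt(5)/2)*conj(-1) + 2*(sqrt(5)/2 + 3/2)*conj(1) + 5*(1)*conj(-1) + 5*(1)*conj(1)]
      = (1/20)[(9) + (7) + (-1 + sqrt(5)) + (3 - sqrt(5)) + (-sqrt(5) - 1) + (sqrt(5) + 3) + (-5) + (5)] = 20/20 = 1
  <chi_rho, chi_5> = (1/20)[1*(9)*conj(2) + 1*(-7)*conj(-2) + 2*(1/2 - sqrt(5)/2)*conj(1/2 + sqrt(5)/2) + 2*(3/2 - sqrt(5)/2)*conj(-1/2 + sqrt(5)/2) + 2*(1/2 + sqrt(5)/2)*conj(1/2 - sqrt(5)/2) + 2*(sqrt(5)/2 + 3/2)*conj(-sqrt(5)/2 - 1/2) + 5*(1)*conj(0) + 5*(1)*conj(0)]
      = (1/20)[(18) + (14) + (-2) + (-4 + 2*sqrt(5)) + (-2) + (-2*sqrt(5) - 4) + (0) + (0)] = 20/20 = 1
  <chi_rho, chi_6> = (1/20)[1*(9)*conj(2) + 1*(-7)*conj(2) + 2*(1/2 - sqrt(5)/2)*conj(-1/2 + sqrt(5)/2) + 2*(3/2 - sqrt(5)/2)*conj(-sqrt(5)/2 - 1/2) + 2*(1/2 + sqrt(5)/2)*conj(-sqrt(5)/2 - 1/2) + 2*(sqrt(5)/2 + 3/2)*conj(-1/2 + sqrt(5)/2) + 5*(1)*conj(0) + 5*(1)*conj(0)]
      = (1/20)[(18) + (-14) + (-3 + sqrt(5)) + (1 - sqrt(5)) + (-3 - sqrt(5)) + (1 + sqrt(5)) + (0) + (0)] = 0/20 = 0
  <chi_rho, chi_7> = (1/20)[1*(9)*conj(2) + 1*(-7)*conj(-2) + 2*(1/2 - sqrt(5)/2)*conj(1/2 - sqrt(5)/2) + 2*(3/2 - sqrt(5)/2)*conj(-sqrt(5)/2 - 1/2) + 2*(1/2 + sqrt(5)/2)*conj(1/2 + sqrt(5)/2) + 2*(sqrt(5)/2 + 3/2)*conj(-1/2 + sqrt(5)/2) + 5*(1)*conj(0) + 5*(1)*conj(0)]
      = (1/20)[(18) + (14) + (3 - sqrt(5)) + (1 - sqrt(5)) + (sqrt(5) + 3) + (1 + sqrt(5)) + (0) + (0)] = 40/20 = 2
  <chi_rho, chi_8> = (1/20)[1*(9)*conj(2) + 1*(-7)*conj(2) + 2*(1/2 - sqrt(5)/2)*conj(-sqrt(5)/2 - 1/2) + 2*(3/2 - sqrt(5)/2)*conj(-1/2 + sqrt(5)/2) + 2*(1/2 + sqrt(5)/2)*conj(-1/2 + sqrt(5)/2) + 2*(sqrt(5)/2 + 3/2)*conj(-sqrt(5)/2 - 1/2) + 5*(1)*conj(0) + 5*(1)*conj(0)]
      = (1/20)[(18) + (-14) + (2) + (-4 + 2*sqrt(5)) + (2) + (-2*sqrt(5) - 4) + (0) + (0)] = 0/20 = 0
Dimension check: dim(rho) = sum (mult * dim) = 1*1 + 0*1 + 1*1 + 1*1 + 1*2 + 0*2 + 2*2 + 0*2 = 9 = chi_rho(e) = 9.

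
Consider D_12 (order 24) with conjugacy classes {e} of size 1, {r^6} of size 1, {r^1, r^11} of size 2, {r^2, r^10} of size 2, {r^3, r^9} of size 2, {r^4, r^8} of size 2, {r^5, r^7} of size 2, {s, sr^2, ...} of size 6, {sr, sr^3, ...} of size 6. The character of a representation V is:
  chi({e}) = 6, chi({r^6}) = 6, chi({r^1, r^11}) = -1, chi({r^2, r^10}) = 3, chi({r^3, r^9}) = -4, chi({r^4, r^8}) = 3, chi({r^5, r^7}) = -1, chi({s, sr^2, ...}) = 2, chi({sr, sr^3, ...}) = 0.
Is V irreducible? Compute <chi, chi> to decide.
Not irreducible (reducible): <chi, chi> = 7 > 1.

Argument: <chi, chi> = (1/|G|) sum_C |C| * |chi(C)|^2 = (1/24)[1*|6|^2 + 1*|6|^2 + 2*|-1|^2 + 2*|3|^2 + 2*|-4|^2 + 2*|3|^2 + 2*|-1|^2 + 6*|2|^2 + 6*|0|^2]
  = (1/24)[(36) + (36) + (2) + (18) + (32) + (18) + (2) + (24) + (0)] = 168/24 = 7.
A character is irreducible iff <chi, chi> = 1, so this representation is reducible.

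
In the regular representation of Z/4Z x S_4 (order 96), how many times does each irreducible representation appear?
Each irreducible V_i of dimension d_i appears with multiplicity d_i, i.e. rho_reg = (direct sum over all irreducibles V_i) d_i V_i. The irreducible dimensions for Z/4Z x S_4 are 1, 1, 1, 1, 1, 1, 1, 1, 2, 2, 2, 2, 3, 3, 3, 3, 3, 3, 3, 3: 8 irreducibles of dimension 1, each with multiplicity 1; 4 irreducibles of dimension 2, each with multiplicity 2; 8 irreducibles of dimension 3, each with multiplicity 3. Total dimension 8*1*1 + 4*2*2 + 8*3*3 = 96 = |G|.

Details: General theorem: in the regular representation of a finite group G, each irreducible appears with multiplicity equal to its dimension. Check: dim(rho_reg) = sum d_i^2 = 1 + 1 + 1 + 1 + 1 + 1 + 1 + 1 + 4 + 4 + 4 + 4 + 9 + 9 + 9 + 9 + 9 + 9 + 9 + 9 = 96 = |G|.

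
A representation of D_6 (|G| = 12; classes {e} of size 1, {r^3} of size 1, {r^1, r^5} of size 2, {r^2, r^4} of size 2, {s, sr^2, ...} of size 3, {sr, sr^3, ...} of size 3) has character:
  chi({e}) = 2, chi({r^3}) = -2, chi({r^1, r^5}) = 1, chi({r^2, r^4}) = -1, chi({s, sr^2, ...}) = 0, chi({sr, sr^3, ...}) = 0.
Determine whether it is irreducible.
Irreducible: <chi, chi> = 1.

Justification: <chi, chi> = (1/|G|) sum_C |C| * |chi(C)|^2 = (1/12)[1*|2|^2 + 1*|-2|^2 + 2*|1|^2 + 2*|-1|^2 + 3*|0|^2 + 3*|0|^2]
  = (1/12)[(4) + (4) + (2) + (2) + (0) + (0)] = 12/12 = 1.
A character is irreducible iff <chi, chi> = 1, so this representation is irreducible.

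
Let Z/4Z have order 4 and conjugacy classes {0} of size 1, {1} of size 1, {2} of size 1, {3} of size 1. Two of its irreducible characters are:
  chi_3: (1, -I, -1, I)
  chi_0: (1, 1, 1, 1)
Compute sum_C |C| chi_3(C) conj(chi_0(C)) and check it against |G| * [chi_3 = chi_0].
Sum = 0; so <chi_3, chi_0> = 0 (distinct irreducibles are orthogonal).

Derivation: Compute term by term over conjugacy classes (|C| * chi_3(C) * conj(chi_0(C))):
  1*(1)*conj(1) + 1*(-I)*conj(1) + 1*(-1)*conj(1) + 1*(I)*conj(1)
  = (1) + (-I) + (-1) + (I)
  = 0.
(Exp terms are combined using exp(i*s)*conj(exp(i*t)) = exp(i*(s-t)), and sums of them are collapsed using the identity that for every m > 1 the m distinct m-th roots of unity sum to 0, e.g. 1 + exp(2*I*pi/3) + exp(-2*I*pi/3) = 0.)
Dividing by |G| = 4 gives 0/4 = 0, matching the row-orthogonality relation <chi_3, chi_0> = [chi_3 = chi_0].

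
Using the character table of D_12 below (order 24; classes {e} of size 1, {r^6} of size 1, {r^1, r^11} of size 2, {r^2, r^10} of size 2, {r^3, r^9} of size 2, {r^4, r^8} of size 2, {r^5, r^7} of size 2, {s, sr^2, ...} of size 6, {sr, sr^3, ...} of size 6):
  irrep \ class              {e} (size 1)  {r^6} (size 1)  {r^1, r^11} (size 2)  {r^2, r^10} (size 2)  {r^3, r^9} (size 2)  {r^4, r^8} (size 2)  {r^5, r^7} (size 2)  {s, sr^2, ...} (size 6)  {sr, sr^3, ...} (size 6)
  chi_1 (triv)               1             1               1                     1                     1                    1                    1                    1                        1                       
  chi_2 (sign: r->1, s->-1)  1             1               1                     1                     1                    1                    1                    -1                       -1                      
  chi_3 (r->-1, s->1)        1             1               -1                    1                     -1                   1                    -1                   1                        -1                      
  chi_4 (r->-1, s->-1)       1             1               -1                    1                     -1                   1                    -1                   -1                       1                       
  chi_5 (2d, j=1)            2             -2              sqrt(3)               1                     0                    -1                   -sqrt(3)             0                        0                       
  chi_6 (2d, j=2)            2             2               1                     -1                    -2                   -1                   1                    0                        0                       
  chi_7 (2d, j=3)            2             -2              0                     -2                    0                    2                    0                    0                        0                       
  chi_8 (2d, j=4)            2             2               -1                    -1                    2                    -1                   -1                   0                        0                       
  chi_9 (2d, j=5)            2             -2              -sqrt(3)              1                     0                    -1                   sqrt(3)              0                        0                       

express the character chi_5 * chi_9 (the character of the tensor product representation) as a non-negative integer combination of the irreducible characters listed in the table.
chi_5 tensor chi_9 = chi_3 + chi_4 + chi_8 (all other irreducibles have multiplicity 0).

Derivation: The character of a tensor product is the pointwise product (chi_5 * chi_9)(C) = chi_5(C) * chi_9(C):
  {e}: (2)*(2), {r^6}: (-2)*(-2), {r^1, r^11}: (sqrt(3))*(-sqrt(3)), {r^2, r^10}: (1)*(1), {r^3, r^9}: (0)*(0), {r^4, r^8}: (-1)*(-1), {r^5, r^7}: (-sqrt(3))*(sqrt(3)), {s, sr^2, ...}: (0)*(0), {sr, sr^3, ...}: (0)*(0)
so (chi_5 * chi_9) takes values
  {e} -> 4, {r^6} -> 4, {r^1, r^11} -> -3, {r^2, r^10} -> 1, {r^3, r^9} -> 0, {r^4, r^8} -> 1, {r^5, r^7} -> -3, {s, sr^2, ...} -> 0, {sr, sr^3, ...} -> 0.
Now take the inner product of this character with each irreducible chi from the table, <chi_5*chi_9, chi> = (1/24) sum_C |C| (chi_5*chi_9)(C) conj(chi(C)):
  <chi_5*chi_9, chi_1> = (1/24)[1*(4)*conj(1) + 1*(4)*conj(1) + 2*(-3)*conj(1) + 2*(1)*conj(1) + 2*(0)*conj(1) + 2*(1)*conj(1) + 2*(-3)*conj(1) + 6*(0)*conj(1) + 6*(0)*conj(1)]
      = (1/24)[(4) + (4) + (-6) + (2) + (0) + (2) + (-6) + (0) + (0)] = 0/24 = 0
  <chi_5*chi_9, chi_2> = (1/24)[1*(4)*conj(1) + 1*(4)*conj(1) + 2*(-3)*conj(1) + 2*(1)*conj(1) + 2*(0)*conj(1) + 2*(1)*conj(1) + 2*(-3)*conj(1) + 6*(0)*conj(-1) + 6*(0)*conj(-1)]
      = (1/24)[(4) + (4) + (-6) + (2) + (0) + (2) + (-6) + (0) + (0)] = 0/24 = 0
  <chi_5*chi_9, chi_3> = (1/24)[1*(4)*conj(1) + 1*(4)*conj(1) + 2*(-3)*conj(-1) + 2*(1)*conj(1) + 2*(0)*conj(-1) + 2*(1)*conj(1) + 2*(-3)*conj(-1) + 6*(0)*conj(1) + 6*(0)*conj(-1)]
      = (1/24)[(4) + (4) + (6) + (2) + (0) + (2) + (6) + (0) + (0)] = 24/24 = 1
  <chi_5*chi_9, chi_4> = (1/24)[1*(4)*conj(1) + 1*(4)*conj(1) + 2*(-3)*conj(-1) + 2*(1)*conj(1) + 2*(0)*conj(-1) + 2*(1)*conj(1) + 2*(-3)*conj(-1) + 6*(0)*conj(-1) + 6*(0)*conj(1)]
      = (1/24)[(4) + (4) + (6) + (2) + (0) + (2) + (6) + (0) + (0)] = 24/24 = 1
  <chi_5*chi_9, chi_5> = (1/24)[1*(4)*conj(2) + 1*(4)*conj(-2) + 2*(-3)*conj(sqrt(3)) + 2*(1)*conj(1) + 2*(0)*conj(0) + 2*(1)*conj(-1) + 2*(-3)*conj(-sqrt(3)) + 6*(0)*conj(0) + 6*(0)*conj(0)]
      = (1/24)[(8) + (-8) + (-6*sqrt(3)) + (2) + (0) + (-2) + (6*sqrt(3)) + (0) + (0)] = 0/24 = 0
  <chi_5*chi_9, chi_6> = (1/24)[1*(4)*conj(2) + 1*(4)*conj(2) + 2*(-3)*conj(1) + 2*(1)*conj(-1) + 2*(0)*conj(-2) + 2*(1)*conj(-1) + 2*(-3)*conj(1) + 6*(0)*conj(0) + 6*(0)*conj(0)]
      = (1/24)[(8) + (8) + (-6) + (-2) + (0) + (-2) + (-6) + (0) + (0)] = 0/24 = 0
  <chi_5*chi_9, chi_7> = (1/24)[1*(4)*conj(2) + 1*(4)*conj(-2) + 2*(-3)*conj(0) + 2*(1)*conj(-2) + 2*(0)*conj(0) + 2*(1)*conj(2) + 2*(-3)*conj(0) + 6*(0)*conj(0) + 6*(0)*conj(0)]
      = (1/24)[(8) + (-8) + (0) + (-4) + (0) + (4) + (0) + (0) + (0)] = 0/24 = 0
  <chi_5*chi_9, chi_8> = (1/24)[1*(4)*conj(2) + 1*(4)*conj(2) + 2*(-3)*conj(-1) + 2*(1)*conj(-1) + 2*(0)*conj(2) + 2*(1)*conj(-1) + 2*(-3)*conj(-1) + 6*(0)*conj(0) + 6*(0)*conj(0)]
      = (1/24)[(8) + (8) + (6) + (-2) + (0) + (-2) + (6) + (0) + (0)] = 24/24 = 1
  <chi_5*chi_9, chi_9> = (1/24)[1*(4)*conj(2) + 1*(4)*conj(-2) + 2*(-3)*conj(-sqrt(3)) + 2*(1)*conj(1) + 2*(0)*conj(0) + 2*(1)*conj(-1) + 2*(-3)*conj(sqrt(3)) + 6*(0)*conj(0) + 6*(0)*conj(0)]
      = (1/24)[(8) + (-8) + (6*sqrt(3)) + (2) + (0) + (-2) + (-6*sqrt(3)) + (0) + (0)] = 0/24 = 0
Hence the multiplicities are chi_3: 1, chi_4: 1, chi_8: 1. Dimension check: dim(chi_5)*dim(chi_9) = 2*2 = 4 and sum (mult * dim) = 1*1 + 1*1 + 1*2 = 4.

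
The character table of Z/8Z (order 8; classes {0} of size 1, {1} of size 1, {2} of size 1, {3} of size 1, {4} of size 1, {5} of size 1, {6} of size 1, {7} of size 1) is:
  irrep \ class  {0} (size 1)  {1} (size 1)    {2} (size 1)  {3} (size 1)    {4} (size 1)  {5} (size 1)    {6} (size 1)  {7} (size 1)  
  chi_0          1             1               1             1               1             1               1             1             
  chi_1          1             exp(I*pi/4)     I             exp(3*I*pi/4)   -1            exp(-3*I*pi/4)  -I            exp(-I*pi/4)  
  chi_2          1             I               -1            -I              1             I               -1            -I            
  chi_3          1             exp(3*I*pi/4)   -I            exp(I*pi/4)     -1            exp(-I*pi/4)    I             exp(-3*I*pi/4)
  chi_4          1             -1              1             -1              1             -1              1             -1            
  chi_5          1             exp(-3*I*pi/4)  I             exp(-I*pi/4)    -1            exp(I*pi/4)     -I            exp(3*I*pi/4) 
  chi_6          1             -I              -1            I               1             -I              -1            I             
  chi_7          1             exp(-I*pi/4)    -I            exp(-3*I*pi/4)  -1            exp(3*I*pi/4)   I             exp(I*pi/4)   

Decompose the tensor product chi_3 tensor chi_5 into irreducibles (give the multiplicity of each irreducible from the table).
chi_3 tensor chi_5 = chi_0 (all other irreducibles have multiplicity 0).

Reasoning: The character of a tensor product is the pointwise product (chi_3 * chi_5)(C) = chi_3(C) * chi_5(C):
  {0}: (1)*(1), {1}: (exp(3*I*pi/4))*(exp(-3*I*pi/4)), {2}: (-I)*(I), {3}: (exp(I*pi/4))*(exp(-I*pi/4)), {4}: (-1)*(-1), {5}: (exp(-I*pi/4))*(exp(I*pi/4)), {6}: (I)*(-I), {7}: (exp(-3*I*pi/4))*(exp(3*I*pi/4))
so (chi_3 * chi_5) takes values
  {0} -> 1, {1} -> 1, {2} -> 1, {3} -> 1, {4} -> 1, {5} -> 1, {6} -> 1, {7} -> 1.
Now take the inner product of this character with each irreducible chi from the table, <chi_3*chi_5, chi> = (1/8) sum_C |C| (chi_3*chi_5)(C) conj(chi(C)):
  <chi_3*chi_5, chi_0> = (1/8)[1*(1)*conj(1) + 1*(1)*conj(1) + 1*(1)*conj(1) + 1*(1)*conj(1) + 1*(1)*conj(1) + 1*(1)*conj(1) + 1*(1)*conj(1) + 1*(1)*conj(1)]
      = (1/8)[(1) + (1) + (1) + (1) + (1) + (1) + (1) + (1)] = 8/8 = 1
  <chi_3*chi_5, chi_1> = (1/8)[1*(1)*conj(1) + 1*(1)*conj(exp(I*pi/4)) + 1*(1)*conj(I) + 1*(1)*conj(exp(3*I*pi/4)) + 1*(1)*conj(-1) + 1*(1)*conj(exp(-3*I*pi/4)) + 1*(1)*conj(-I) + 1*(1)*conj(exp(-I*pi/4))]
      = (1/8)[(1) + (exp(-I*pi/4)) + (-I) + (exp(-3*I*pi/4)) + (-1) + (exp(3*I*pi/4)) + (I) + (exp(I*pi/4))] = 0/8 = 0
  <chi_3*chi_5, chi_2> = (1/8)[1*(1)*conj(1) + 1*(1)*conj(I) + 1*(1)*conj(-1) + 1*(1)*conj(-I) + 1*(1)*conj(1) + 1*(1)*conj(I) + 1*(1)*conj(-1) + 1*(1)*conj(-I)]
      = (1/8)[(1) + (-I) + (-1) + (I) + (1) + (-I) + (-1) + (I)] = 0/8 = 0
  <chi_3*chi_5, chi_3> = (1/8)[1*(1)*conj(1) + 1*(1)*conj(exp(3*I*pi/4)) + 1*(1)*conj(-I) + 1*(1)*conj(exp(I*pi/4)) + 1*(1)*conj(-1) + 1*(1)*conj(exp(-I*pi/4)) + 1*(1)*conj(I) + 1*(1)*conj(exp(-3*I*pi/4))]
      = (1/8)[(1) + (exp(-3*I*pi/4)) + (I) + (exp(-I*pi/4)) + (-1) + (exp(I*pi/4)) + (-I) + (exp(3*I*pi/4))] = 0/8 = 0
  <chi_3*chi_5, chi_4> = (1/8)[1*(1)*conj(1) + 1*(1)*conj(-1) + 1*(1)*conj(1) + 1*(1)*conj(-1) + 1*(1)*conj(1) + 1*(1)*conj(-1) + 1*(1)*conj(1) + 1*(1)*conj(-1)]
      = (1/8)[(1) + (-1) + (1) + (-1) + (1) + (-1) + (1) + (-1)] = 0/8 = 0
  <chi_3*chi_5, chi_5> = (1/8)[1*(1)*conj(1) + 1*(1)*conj(exp(-3*I*pi/4)) + 1*(1)*conj(I) + 1*(1)*conj(exp(-I*pi/4)) + 1*(1)*conj(-1) + 1*(1)*conj(exp(I*pi/4)) + 1*(1)*conj(-I) + 1*(1)*conj(exp(3*I*pi/4))]
      = (1/8)[(1) + (exp(3*I*pi/4)) + (-I) + (exp(I*pi/4)) + (-1) + (exp(-I*pi/4)) + (I) + (exp(-3*I*pi/4))] = 0/8 = 0
  <chi_3*chi_5, chi_6> = (1/8)[1*(1)*conj(1) + 1*(1)*conj(-I) + 1*(1)*conj(-1) + 1*(1)*conj(I) + 1*(1)*conj(1) + 1*(1)*conj(-I) + 1*(1)*conj(-1) + 1*(1)*conj(I)]
      = (1/8)[(1) + (I) + (-1) + (-I) + (1) + (I) + (-1) + (-I)] = 0/8 = 0
  <chi_3*chi_5, chi_7> = (1/8)[1*(1)*conj(1) + 1*(1)*conj(exp(-I*pi/4)) + 1*(1)*conj(-I) + 1*(1)*conj(exp(-3*I*pi/4)) + 1*(1)*conj(-1) + 1*(1)*conj(exp(3*I*pi/4)) + 1*(1)*conj(I) + 1*(1)*conj(exp(I*pi/4))]
      = (1/8)[(1) + (exp(I*pi/4)) + (I) + (exp(3*I*pi/4)) + (-1) + (exp(-3*I*pi/4)) + (-I) + (exp(-I*pi/4))] = 0/8 = 0
(Exp terms are combined using exp(i*s)*conj(exp(i*t)) = exp(i*(s-t)), and sums of them are collapsed using the identity that for every m > 1 the m distinct m-th roots of unity sum to 0, e.g. 1 + exp(2*I*pi/3) + exp(-2*I*pi/3) = 0.)
Hence the multiplicities are chi_0: 1. Dimension check: dim(chi_3)*dim(chi_5) = 1*1 = 1 and sum (mult * dim) = 1*1 = 1.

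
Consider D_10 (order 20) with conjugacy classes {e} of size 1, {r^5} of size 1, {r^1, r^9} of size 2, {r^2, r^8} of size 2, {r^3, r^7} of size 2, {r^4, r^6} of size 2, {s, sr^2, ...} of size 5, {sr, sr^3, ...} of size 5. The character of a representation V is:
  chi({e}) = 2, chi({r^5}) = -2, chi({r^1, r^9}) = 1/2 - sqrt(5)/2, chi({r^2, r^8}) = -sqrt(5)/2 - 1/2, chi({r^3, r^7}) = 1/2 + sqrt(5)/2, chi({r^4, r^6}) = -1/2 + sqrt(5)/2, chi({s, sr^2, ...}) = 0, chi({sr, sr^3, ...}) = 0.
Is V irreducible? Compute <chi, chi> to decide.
Irreducible: <chi, chi> = 1.

Proof sketch: <chi, chi> = (1/|G|) sum_C |C| * |chi(C)|^2 = (1/20)[1*|2|^2 + 1*|-2|^2 + 2*|1/2 - sqrt(5)/2|^2 + 2*|-sqrt(5)/2 - 1/2|^2 + 2*|1/2 + sqrt(5)/2|^2 + 2*|-1/2 + sqrt(5)/2|^2 + 5*|0|^2 + 5*|0|^2]
  = (1/20)[(4) + (4) + (3 - sqrt(5)) + (sqrt(5) + 3) + (sqrt(5) + 3) + (3 - sqrt(5)) + (0) + (0)] = 20/20 = 1.
A character is irreducible iff <chi, chi> = 1, so this representation is irreducible.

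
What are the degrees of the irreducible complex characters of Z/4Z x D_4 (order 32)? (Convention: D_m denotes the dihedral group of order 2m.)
Dimensions: 1, 1, 1, 1, 1, 1, 1, 1, 1, 1, 1, 1, 1, 1, 1, 1, 2, 2, 2, 2

There are 20 irreducibles (= number of conjugacy classes). Their dimensions d_i satisfy sum d_i^2 = |G| = 32: 1 + 1 + 1 + 1 + 1 + 1 + 1 + 1 + 1 + 1 + 1 + 1 + 1 + 1 + 1 + 1 + 4 + 4 + 4 + 4 = 32. (For the product with Z/4Z: each of the 4 1-dim characters of Z/4Z tensors with each irrep of D_4, giving 4 copies of each D_4-dimension.)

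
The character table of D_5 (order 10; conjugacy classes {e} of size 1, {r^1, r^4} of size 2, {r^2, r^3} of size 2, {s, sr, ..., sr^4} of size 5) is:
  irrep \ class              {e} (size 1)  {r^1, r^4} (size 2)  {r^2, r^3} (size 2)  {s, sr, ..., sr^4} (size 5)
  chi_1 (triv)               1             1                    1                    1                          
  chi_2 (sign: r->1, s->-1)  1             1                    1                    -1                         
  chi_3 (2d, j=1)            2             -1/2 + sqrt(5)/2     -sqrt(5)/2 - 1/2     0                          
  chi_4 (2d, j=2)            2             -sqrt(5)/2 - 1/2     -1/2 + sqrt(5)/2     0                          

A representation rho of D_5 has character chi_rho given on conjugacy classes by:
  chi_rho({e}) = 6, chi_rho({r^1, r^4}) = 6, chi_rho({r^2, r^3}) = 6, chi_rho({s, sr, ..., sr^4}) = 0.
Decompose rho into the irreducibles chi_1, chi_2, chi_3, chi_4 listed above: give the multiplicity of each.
Multiplicities: chi_1: 3, chi_2: 3, chi_3: 0, chi_4: 0.

Solution. Use <chi_rho, chi> = (1/|G|) sum_C |C| * chi_rho(C) * conj(chi(C)) with |G| = 10 for each irreducible chi in the table:
  <chi_rho, chi_1> = (1/10)[1*(6)*conj(1) + 2*(6)*conj(1) + 2*(6)*conj(1) + 5*(0)*conj(1)]
      = (1/10)[(6) + (12) + (12) + (0)] = 30/10 = 3
  <chi_rho, chi_2> = (1/10)[1*(6)*conj(1) + 2*(6)*conj(1) + 2*(6)*conj(1) + 5*(0)*conj(-1)]
      = (1/10)[(6) + (12) + (12) + (0)] = 30/10 = 3
  <chi_rho, chi_3> = (1/10)[1*(6)*conj(2) + 2*(6)*conj(-1/2 + sqrt(5)/2) + 2*(6)*conj(-sqrt(5)/2 - 1/2) + 5*(0)*conj(0)]
      = (1/10)[(12) + (-6 + 6*sqrt(5)) + (-6*sqrt(5) - 6) + (0)] = 0/10 = 0
  <chi_rho, chi_4> = (1/10)[1*(6)*conj(2) + 2*(6)*conj(-sqrt(5)/2 - 1/2) + 2*(6)*conj(-1/2 + sqrt(5)/2) + 5*(0)*conj(0)]
      = (1/10)[(12) + (-6*sqrt(5) - 6) + (-6 + 6*sqrt(5)) + (0)] = 0/10 = 0
Dimension check: dim(rho) = sum (mult * dim) = 3*1 + 3*1 + 0*2 + 0*2 = 6 = chi_rho(e) = 6.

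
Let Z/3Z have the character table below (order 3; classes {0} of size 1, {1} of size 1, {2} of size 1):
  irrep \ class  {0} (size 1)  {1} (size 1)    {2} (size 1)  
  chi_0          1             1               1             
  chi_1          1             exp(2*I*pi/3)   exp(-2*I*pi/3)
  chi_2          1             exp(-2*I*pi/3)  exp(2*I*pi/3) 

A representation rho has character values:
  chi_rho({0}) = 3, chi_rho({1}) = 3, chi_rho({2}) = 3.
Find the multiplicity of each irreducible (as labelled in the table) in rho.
Multiplicities: chi_0: 3, chi_1: 0, chi_2: 0.

Details: Use <chi_rho, chi> = (1/|G|) sum_C |C| * chi_rho(C) * conj(chi(C)) with |G| = 3 for each irreducible chi in the table:
  <chi_rho, chi_0> = (1/3)[1*(3)*conj(1) + 1*(3)*conj(1) + 1*(3)*conj(1)]
      = (1/3)[(3) + (3) + (3)] = 9/3 = 3
  <chi_rho, chi_1> = (1/3)[1*(3)*conj(1) + 1*(3)*conj(exp(2*I*pi/3)) + 1*(3)*conj(exp(-2*I*pi/3))]
      = (1/3)[(3) + (3*exp(-2*I*pi/3)) + (3*exp(2*I*pi/3))] = 0/3 = 0
  <chi_rho, chi_2> = (1/3)[1*(3)*conj(1) + 1*(3)*conj(exp(-2*I*pi/3)) + 1*(3)*conj(exp(2*I*pi/3))]
      = (1/3)[(3) + (3*exp(2*I*pi/3)) + (3*exp(-2*I*pi/3))] = 0/3 = 0
(Exp terms are combined using exp(i*s)*conj(exp(i*t)) = exp(i*(s-t)), and sums of them are collapsed using the identity that for every m > 1 the m distinct m-th roots of unity sum to 0, e.g. 1 + exp(2*I*pi/3) + exp(-2*I*pi/3) = 0.)
Dimension check: dim(rho) = sum (mult * dim) = 3*1 + 0*1 + 0*1 = 3 = chi_rho(e) = 3.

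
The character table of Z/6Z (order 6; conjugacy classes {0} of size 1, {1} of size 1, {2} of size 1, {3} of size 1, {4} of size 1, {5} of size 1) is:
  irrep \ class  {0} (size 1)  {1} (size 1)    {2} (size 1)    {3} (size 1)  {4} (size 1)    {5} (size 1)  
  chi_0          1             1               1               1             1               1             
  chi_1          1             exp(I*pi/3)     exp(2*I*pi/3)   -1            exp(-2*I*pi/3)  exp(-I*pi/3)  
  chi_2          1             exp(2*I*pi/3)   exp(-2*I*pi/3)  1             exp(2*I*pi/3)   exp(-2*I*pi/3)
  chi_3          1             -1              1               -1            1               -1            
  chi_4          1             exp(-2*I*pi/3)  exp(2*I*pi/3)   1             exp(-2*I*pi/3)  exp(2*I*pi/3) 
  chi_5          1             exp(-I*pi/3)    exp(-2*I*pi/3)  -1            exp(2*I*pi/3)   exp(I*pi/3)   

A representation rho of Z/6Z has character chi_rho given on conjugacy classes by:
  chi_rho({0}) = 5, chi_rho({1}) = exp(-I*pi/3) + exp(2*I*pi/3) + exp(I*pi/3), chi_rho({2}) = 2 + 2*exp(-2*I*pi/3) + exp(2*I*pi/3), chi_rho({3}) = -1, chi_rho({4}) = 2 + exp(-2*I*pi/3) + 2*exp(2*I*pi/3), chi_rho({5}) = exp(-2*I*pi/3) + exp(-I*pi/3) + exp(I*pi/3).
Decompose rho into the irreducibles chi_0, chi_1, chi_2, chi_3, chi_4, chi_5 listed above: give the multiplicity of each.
Multiplicities: chi_0: 1, chi_1: 1, chi_2: 1, chi_3: 1, chi_4: 0, chi_5: 1.

Explanation: Use <chi_rho, chi> = (1/|G|) sum_C |C| * chi_rho(C) * conj(chi(C)) with |G| = 6 for each irreducible chi in the table:
  <chi_rho, chi_0> = (1/6)[1*(5)*conj(1) + 1*(exp(-I*pi/3) + exp(2*I*pi/3) + exp(I*pi/3))*conj(1) + 1*(2 + 2*exp(-2*I*pi/3) + exp(2*I*pi/3))*conj(1) + 1*(-1)*conj(1) + 1*(2 + exp(-2*I*pi/3) + 2*exp(2*I*pi/3))*conj(1) + 1*(exp(-2*I*pi/3) + exp(-I*pi/3) + exp(I*pi/3))*conj(1)]
      = (1/6)[(5) + (exp(-I*pi/3) + exp(2*I*pi/3) + exp(I*pi/3)) + (2 + 2*exp(-2*I*pi/3) + exp(2*I*pi/3)) + (-1) + (2 + exp(-2*I*pi/3) + 2*exp(2*I*pi/3)) + (exp(-2*I*pi/3) + exp(-I*pi/3) + exp(I*pi/3))] = 6/6 = 1
  <chi_rho, chi_1> = (1/6)[1*(5)*conj(1) + 1*(exp(-I*pi/3) + exp(2*I*pi/3) + exp(I*pi/3))*conj(exp(I*pi/3)) + 1*(2 + 2*exp(-2*I*pi/3) + exp(2*I*pi/3))*conj(exp(2*I*pi/3)) + 1*(-1)*conj(-1) + 1*(2 + exp(-2*I*pi/3) + 2*exp(2*I*pi/3))*conj(exp(-2*I*pi/3)) + 1*(exp(-2*I*pi/3) + exp(-I*pi/3) + exp(I*pi/3))*conj(exp(-I*pi/3))]
      = (1/6)[(5) + (1) + (-1) + (1) + (-1) + (1)] = 6/6 = 1
  <chi_rho, chi_2> = (1/6)[1*(5)*conj(1) + 1*(exp(-I*pi/3) + exp(2*I*pi/3) + exp(I*pi/3))*conj(exp(2*I*pi/3)) + 1*(2 + 2*exp(-2*I*pi/3) + exp(2*I*pi/3))*conj(exp(-2*I*pi/3)) + 1*(-1)*conj(1) + 1*(2 + exp(-2*I*pi/3) + 2*exp(2*I*pi/3))*conj(exp(2*I*pi/3)) + 1*(exp(-2*I*pi/3) + exp(-I*pi/3) + exp(I*pi/3))*conj(exp(-2*I*pi/3))]
      = (1/6)[(5) + (exp(-I*pi/3)) + (2 + exp(-2*I*pi/3) + 2*exp(2*I*pi/3)) + (-1) + (2 + 2*exp(-2*I*pi/3) + exp(2*I*pi/3)) + (exp(I*pi/3))] = 6/6 = 1
  <chi_rho, chi_3> = (1/6)[1*(5)*conj(1) + 1*(exp(-I*pi/3) + exp(2*I*pi/3) + exp(I*pi/3))*conj(-1) + 1*(2 + 2*exp(-2*I*pi/3) + exp(2*I*pi/3))*conj(1) + 1*(-1)*conj(-1) + 1*(2 + exp(-2*I*pi/3) + 2*exp(2*I*pi/3))*conj(1) + 1*(exp(-2*I*pi/3) + exp(-I*pi/3) + exp(I*pi/3))*conj(-1)]
      = (1/6)[(5) + (-exp(I*pi/3) - exp(2*I*pi/3) - exp(-I*pi/3)) + (2 + 2*exp(-2*I*pi/3) + exp(2*I*pi/3)) + (1) + (2 + exp(-2*I*pi/3) + 2*exp(2*I*pi/3)) + (-exp(I*pi/3) - exp(-I*pi/3) - exp(-2*I*pi/3))] = 6/6 = 1
  <chi_rho, chi_4> = (1/6)[1*(5)*conj(1) + 1*(exp(-I*pi/3) + exp(2*I*pi/3) + exp(I*pi/3))*conj(exp(-2*I*pi/3)) + 1*(2 + 2*exp(-2*I*pi/3) + exp(2*I*pi/3))*conj(exp(2*I*pi/3)) + 1*(-1)*conj(1) + 1*(2 + exp(-2*I*pi/3) + 2*exp(2*I*pi/3))*conj(exp(-2*I*pi/3)) + 1*(exp(-2*I*pi/3) + exp(-I*pi/3) + exp(I*pi/3))*conj(exp(2*I*pi/3))]
      = (1/6)[(5) + (-1) + (-1) + (-1) + (-1) + (-1)] = 0/6 = 0
  <chi_rho, chi_5> = (1/6)[1*(5)*conj(1) + 1*(exp(-I*pi/3) + exp(2*I*pi/3) + exp(I*pi/3))*conj(exp(-I*pi/3)) + 1*(2 + 2*exp(-2*I*pi/3) + exp(2*I*pi/3))*conj(exp(-2*I*pi/3)) + 1*(-1)*conj(-1) + 1*(2 + exp(-2*I*pi/3) + 2*exp(2*I*pi/3))*conj(exp(2*I*pi/3)) + 1*(exp(-2*I*pi/3) + exp(-I*pi/3) + exp(I*pi/3))*conj(exp(I*pi/3))]
      = (1/6)[(5) + (exp(2*I*pi/3)) + (2 + exp(-2*I*pi/3) + 2*exp(2*I*pi/3)) + (1) + (2 + 2*exp(-2*I*pi/3) + exp(2*I*pi/3)) + (exp(-2*I*pi/3))] = 6/6 = 1
(Exp terms are combined using exp(i*s)*conj(exp(i*t)) = exp(i*(s-t)), and sums of them are collapsed using the identity that for every m > 1 the m distinct m-th roots of unity sum to 0, e.g. 1 + exp(2*I*pi/3) + exp(-2*I*pi/3) = 0.)
Dimension check: dim(rho) = sum (mult * dim) = 1*1 + 1*1 + 1*1 + 1*1 + 0*1 + 1*1 = 5 = chi_rho(e) = 5.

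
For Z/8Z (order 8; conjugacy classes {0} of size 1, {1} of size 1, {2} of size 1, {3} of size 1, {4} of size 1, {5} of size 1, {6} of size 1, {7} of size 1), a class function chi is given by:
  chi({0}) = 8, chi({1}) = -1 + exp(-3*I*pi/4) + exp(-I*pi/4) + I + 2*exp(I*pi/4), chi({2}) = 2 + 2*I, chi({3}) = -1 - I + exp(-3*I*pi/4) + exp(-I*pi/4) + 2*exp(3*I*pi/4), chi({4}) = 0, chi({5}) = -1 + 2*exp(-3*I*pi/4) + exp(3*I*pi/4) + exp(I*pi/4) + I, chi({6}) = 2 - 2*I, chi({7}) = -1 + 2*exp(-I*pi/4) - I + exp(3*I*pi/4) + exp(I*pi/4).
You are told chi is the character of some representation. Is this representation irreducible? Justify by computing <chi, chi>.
Not irreducible (reducible): <chi, chi> = 12 > 1.

Solution. <chi, chi> = (1/|G|) sum_C |C| * |chi(C)|^2 = (1/8)[1*|8|^2 + 1*|-1 + exp(-3*I*pi/4) + exp(-I*pi/4) + I + 2*exp(I*pi/4)|^2 + 1*|2 + 2*I|^2 + 1*|-1 - I + exp(-3*I*pi/4) + exp(-I*pi/4) + 2*exp(3*I*pi/4)|^2 + 1*|0|^2 + 1*|-1 + 2*exp(-3*I*pi/4) + exp(3*I*pi/4) + exp(I*pi/4) + I|^2 + 1*|2 - 2*I|^2 + 1*|-1 + 2*exp(-I*pi/4) - I + exp(3*I*pi/4) + exp(I*pi/4)|^2]
  = (1/8)[(64) + (4 - 2*exp(I*pi/4) - 2*exp(3*I*pi/4) - 4*exp(-I*pi/4)) + (8) + (4 - 4*exp(3*I*pi/4) - 2*exp(-I*pi/4) - 2*exp(-3*I*pi/4)) + (0) + (4 - 4*exp(3*I*pi/4) - 2*exp(-I*pi/4) - 2*exp(-3*I*pi/4)) + (8) + (4 - 2*exp(I*pi/4) - 2*exp(3*I*pi/4) - 4*exp(-I*pi/4))] = 96/8 = 12.
(Exp terms are combined using exp(i*s)*conj(exp(i*t)) = exp(i*(s-t)), and sums of them are collapsed using the identity that for every m > 1 the m distinct m-th roots of unity sum to 0, e.g. 1 + exp(2*I*pi/3) + exp(-2*I*pi/3) = 0.)
A character is irreducible iff <chi, chi> = 1, so this representation is reducible.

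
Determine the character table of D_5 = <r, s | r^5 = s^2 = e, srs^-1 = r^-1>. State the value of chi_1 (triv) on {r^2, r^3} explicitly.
Conjugacy classes: {e} of size 1, {r^1, r^4} of size 2, {r^2, r^3} of size 2, {s, sr, ..., sr^4} of size 5.
Character table:
  irrep \ class              {e} (size 1)  {r^1, r^4} (size 2)  {r^2, r^3} (size 2)  {s, sr, ..., sr^4} (size 5)
  chi_1 (triv)               1             1                    1                    1                          
  chi_2 (sign: r->1, s->-1)  1             1                    1                    -1                         
  chi_3 (2d, j=1)            2             -1/2 + sqrt(5)/2     -sqrt(5)/2 - 1/2     0                          
  chi_4 (2d, j=2)            2             -sqrt(5)/2 - 1/2     -1/2 + sqrt(5)/2     0                          

Spot check: chi_1 (triv) on {r^2, r^3} = 1.

Details: D_5 has order 2*5 = 10 with 4 conjugacy classes, hence 4 irreducibles. Sum of squared dims 1 + 1 + 4 + 4 = 10 = |G|. Linear characters come from the abelianisation; the 2-dimensional irreps have character r^k -> 2*cos(2*pi*j*k/5), reflections -> 0.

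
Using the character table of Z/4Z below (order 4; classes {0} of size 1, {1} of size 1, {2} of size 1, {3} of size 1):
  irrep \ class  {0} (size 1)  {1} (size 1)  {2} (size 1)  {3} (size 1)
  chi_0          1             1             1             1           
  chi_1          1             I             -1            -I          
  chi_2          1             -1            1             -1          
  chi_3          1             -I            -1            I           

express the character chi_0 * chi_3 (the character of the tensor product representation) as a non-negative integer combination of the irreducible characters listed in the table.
chi_0 tensor chi_3 = chi_3 (all other irreducibles have multiplicity 0).

Reasoning: The character of a tensor product is the pointwise product (chi_0 * chi_3)(C) = chi_0(C) * chi_3(C):
  {0}: (1)*(1), {1}: (1)*(-I), {2}: (1)*(-1), {3}: (1)*(I)
so (chi_0 * chi_3) takes values
  {0} -> 1, {1} -> -I, {2} -> -1, {3} -> I.
Now take the inner product of this character with each irreducible chi from the table, <chi_0*chi_3, chi> = (1/4) sum_C |C| (chi_0*chi_3)(C) conj(chi(C)):
  <chi_0*chi_3, chi_0> = (1/4)[1*(1)*conj(1) + 1*(-I)*conj(1) + 1*(-1)*conj(1) + 1*(I)*conj(1)]
      = (1/4)[(1) + (-I) + (-1) + (I)] = 0/4 = 0
  <chi_0*chi_3, chi_1> = (1/4)[1*(1)*conj(1) + 1*(-I)*conj(I) + 1*(-1)*conj(-1) + 1*(I)*conj(-I)]
      = (1/4)[(1) + (-1) + (1) + (-1)] = 0/4 = 0
  <chi_0*chi_3, chi_2> = (1/4)[1*(1)*conj(1) + 1*(-I)*conj(-1) + 1*(-1)*conj(1) + 1*(I)*conj(-1)]
      = (1/4)[(1) + (I) + (-1) + (-I)] = 0/4 = 0
  <chi_0*chi_3, chi_3> = (1/4)[1*(1)*conj(1) + 1*(-I)*conj(-I) + 1*(-1)*conj(-1) + 1*(I)*conj(I)]
      = (1/4)[(1) + (1) + (1) + (1)] = 4/4 = 1
(Exp terms are combined using exp(i*s)*conj(exp(i*t)) = exp(i*(s-t)), and sums of them are collapsed using the identity that for every m > 1 the m distinct m-th roots of unity sum to 0, e.g. 1 + exp(2*I*pi/3) + exp(-2*I*pi/3) = 0.)
Hence the multiplicities are chi_3: 1. Dimension check: dim(chi_0)*dim(chi_3) = 1*1 = 1 and sum (mult * dim) = 1*1 = 1.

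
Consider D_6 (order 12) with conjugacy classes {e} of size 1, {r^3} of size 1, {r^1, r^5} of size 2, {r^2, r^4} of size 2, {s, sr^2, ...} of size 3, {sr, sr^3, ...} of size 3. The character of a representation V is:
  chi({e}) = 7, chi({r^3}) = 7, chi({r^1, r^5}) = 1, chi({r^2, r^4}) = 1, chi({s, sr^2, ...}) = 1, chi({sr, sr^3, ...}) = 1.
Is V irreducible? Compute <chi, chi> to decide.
Not irreducible (reducible): <chi, chi> = 9 > 1.

Explanation: <chi, chi> = (1/|G|) sum_C |C| * |chi(C)|^2 = (1/12)[1*|7|^2 + 1*|7|^2 + 2*|1|^2 + 2*|1|^2 + 3*|1|^2 + 3*|1|^2]
  = (1/12)[(49) + (49) + (2) + (2) + (3) + (3)] = 108/12 = 9.
A character is irreducible iff <chi, chi> = 1, so this representation is reducible.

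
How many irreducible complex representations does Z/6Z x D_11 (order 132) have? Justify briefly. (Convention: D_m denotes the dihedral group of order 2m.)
42

Solution. The number of irreducible complex representations of a finite group equals its number of conjugacy classes. For a direct product, #classes(G x H) = #classes(G) * #classes(H). Z/6Z has 6 classes (abelian), D_11 has 7 classes, so 6 * 7 = 42, so Z/6Z x D_11 (order 132) has exactly 42 irreducible complex representations.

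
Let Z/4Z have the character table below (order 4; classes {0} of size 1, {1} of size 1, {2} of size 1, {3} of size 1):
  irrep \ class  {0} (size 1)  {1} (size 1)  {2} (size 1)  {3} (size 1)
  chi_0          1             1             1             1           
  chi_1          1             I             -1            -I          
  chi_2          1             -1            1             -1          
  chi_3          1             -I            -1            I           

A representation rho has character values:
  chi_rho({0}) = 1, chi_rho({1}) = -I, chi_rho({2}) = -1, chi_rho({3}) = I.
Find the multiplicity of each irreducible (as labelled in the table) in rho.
Multiplicities: chi_0: 0, chi_1: 0, chi_2: 0, chi_3: 1.

Solution. Use <chi_rho, chi> = (1/|G|) sum_C |C| * chi_rho(C) * conj(chi(C)) with |G| = 4 for each irreducible chi in the table:
  <chi_rho, chi_0> = (1/4)[1*(1)*conj(1) + 1*(-I)*conj(1) + 1*(-1)*conj(1) + 1*(I)*conj(1)]
      = (1/4)[(1) + (-I) + (-1) + (I)] = 0/4 = 0
  <chi_rho, chi_1> = (1/4)[1*(1)*conj(1) + 1*(-I)*conj(I) + 1*(-1)*conj(-1) + 1*(I)*conj(-I)]
      = (1/4)[(1) + (-1) + (1) + (-1)] = 0/4 = 0
  <chi_rho, chi_2> = (1/4)[1*(1)*conj(1) + 1*(-I)*conj(-1) + 1*(-1)*conj(1) + 1*(I)*conj(-1)]
      = (1/4)[(1) + (I) + (-1) + (-I)] = 0/4 = 0
  <chi_rho, chi_3> = (1/4)[1*(1)*conj(1) + 1*(-I)*conj(-I) + 1*(-1)*conj(-1) + 1*(I)*conj(I)]
      = (1/4)[(1) + (1) + (1) + (1)] = 4/4 = 1
(Exp terms are combined using exp(i*s)*conj(exp(i*t)) = exp(i*(s-t)), and sums of them are collapsed using the identity that for every m > 1 the m distinct m-th roots of unity sum to 0, e.g. 1 + exp(2*I*pi/3) + exp(-2*I*pi/3) = 0.)
Dimension check: dim(rho) = sum (mult * dim) = 0*1 + 0*1 + 0*1 + 1*1 = 1 = chi_rho(e) = 1.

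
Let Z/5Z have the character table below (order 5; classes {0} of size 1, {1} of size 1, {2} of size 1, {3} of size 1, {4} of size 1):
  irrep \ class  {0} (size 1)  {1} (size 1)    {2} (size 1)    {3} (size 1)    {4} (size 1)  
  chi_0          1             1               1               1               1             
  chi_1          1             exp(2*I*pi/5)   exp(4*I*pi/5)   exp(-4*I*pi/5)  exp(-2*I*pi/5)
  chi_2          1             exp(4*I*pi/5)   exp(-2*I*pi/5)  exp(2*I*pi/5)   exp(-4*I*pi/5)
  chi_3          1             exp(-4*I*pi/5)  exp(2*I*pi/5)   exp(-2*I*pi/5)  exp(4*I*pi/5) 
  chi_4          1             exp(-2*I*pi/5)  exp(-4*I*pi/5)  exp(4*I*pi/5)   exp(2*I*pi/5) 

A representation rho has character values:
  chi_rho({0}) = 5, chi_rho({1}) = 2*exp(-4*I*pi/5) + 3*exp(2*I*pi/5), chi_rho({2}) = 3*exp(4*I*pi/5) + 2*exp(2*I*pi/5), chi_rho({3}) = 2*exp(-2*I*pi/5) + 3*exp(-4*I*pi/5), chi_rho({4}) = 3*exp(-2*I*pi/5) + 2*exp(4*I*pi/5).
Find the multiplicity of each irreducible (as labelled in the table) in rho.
Multiplicities: chi_0: 0, chi_1: 3, chi_2: 0, chi_3: 2, chi_4: 0.

Justification: Use <chi_rho, chi> = (1/|G|) sum_C |C| * chi_rho(C) * conj(chi(C)) with |G| = 5 for each irreducible chi in the table:
  <chi_rho, chi_0> = (1/5)[1*(5)*conj(1) + 1*(2*exp(-4*I*pi/5) + 3*exp(2*I*pi/5))*conj(1) + 1*(3*exp(4*I*pi/5) + 2*exp(2*I*pi/5))*conj(1) + 1*(2*exp(-2*I*pi/5) + 3*exp(-4*I*pi/5))*conj(1) + 1*(3*exp(-2*I*pi/5) + 2*exp(4*I*pi/5))*conj(1)]
      = (1/5)[(5) + (2*exp(-4*I*pi/5) + 3*exp(2*I*pi/5)) + (3*exp(4*I*pi/5) + 2*exp(2*I*pi/5)) + (2*exp(-2*I*pi/5) + 3*exp(-4*I*pi/5)) + (3*exp(-2*I*pi/5) + 2*exp(4*I*pi/5))] = 0/5 = 0
  <chi_rho, chi_1> = (1/5)[1*(5)*conj(1) + 1*(2*exp(-4*I*pi/5) + 3*exp(2*I*pi/5))*conj(exp(2*I*pi/5)) + 1*(3*exp(4*I*pi/5) + 2*exp(2*I*pi/5))*conj(exp(4*I*pi/5)) + 1*(2*exp(-2*I*pi/5) + 3*exp(-4*I*pi/5))*conj(exp(-4*I*pi/5)) + 1*(3*exp(-2*I*pi/5) + 2*exp(4*I*pi/5))*conj(exp(-2*I*pi/5))]
      = (1/5)[(5) + (3 + 2*exp(4*I*pi/5)) + (3 + 2*exp(-2*I*pi/5)) + (3 + 2*exp(2*I*pi/5)) + (3 + 2*exp(-4*I*pi/5))] = 15/5 = 3
  <chi_rho, chi_2> = (1/5)[1*(5)*conj(1) + 1*(2*exp(-4*I*pi/5) + 3*exp(2*I*pi/5))*conj(exp(4*I*pi/5)) + 1*(3*exp(4*I*pi/5) + 2*exp(2*I*pi/5))*conj(exp(-2*I*pi/5)) + 1*(2*exp(-2*I*pi/5) + 3*exp(-4*I*pi/5))*conj(exp(2*I*pi/5)) + 1*(3*exp(-2*I*pi/5) + 2*exp(4*I*pi/5))*conj(exp(-4*I*pi/5))]
      = (1/5)[(5) + (3*exp(-2*I*pi/5) + 2*exp(2*I*pi/5)) + (3*exp(-4*I*pi/5) + 2*exp(4*I*pi/5)) + (2*exp(-4*I*pi/5) + 3*exp(4*I*pi/5)) + (2*exp(-2*I*pi/5) + 3*exp(2*I*pi/5))] = 0/5 = 0
  <chi_rho, chi_3> = (1/5)[1*(5)*conj(1) + 1*(2*exp(-4*I*pi/5) + 3*exp(2*I*pi/5))*conj(exp(-4*I*pi/5)) + 1*(3*exp(4*I*pi/5) + 2*exp(2*I*pi/5))*conj(exp(2*I*pi/5)) + 1*(2*exp(-2*I*pi/5) + 3*exp(-4*I*pi/5))*conj(exp(-2*I*pi/5)) + 1*(3*exp(-2*I*pi/5) + 2*exp(4*I*pi/5))*conj(exp(4*I*pi/5))]
      = (1/5)[(5) + (2 + 3*exp(-4*I*pi/5)) + (2 + 3*exp(2*I*pi/5)) + (2 + 3*exp(-2*I*pi/5)) + (2 + 3*exp(4*I*pi/5))] = 10/5 = 2
  <chi_rho, chi_4> = (1/5)[1*(5)*conj(1) + 1*(2*exp(-4*I*pi/5) + 3*exp(2*I*pi/5))*conj(exp(-2*I*pi/5)) + 1*(3*exp(4*I*pi/5) + 2*exp(2*I*pi/5))*conj(exp(-4*I*pi/5)) + 1*(2*exp(-2*I*pi/5) + 3*exp(-4*I*pi/5))*conj(exp(4*I*pi/5)) + 1*(3*exp(-2*I*pi/5) + 2*exp(4*I*pi/5))*conj(exp(2*I*pi/5))]
      = (1/5)[(5) + (2*exp(-2*I*pi/5) + 3*exp(4*I*pi/5)) + (3*exp(-2*I*pi/5) + 2*exp(-4*I*pi/5)) + (2*exp(4*I*pi/5) + 3*exp(2*I*pi/5)) + (3*exp(-4*I*pi/5) + 2*exp(2*I*pi/5))] = 0/5 = 0
(Exp terms are combined using exp(i*s)*conj(exp(i*t)) = exp(i*(s-t)), and sums of them are collapsed using the identity that for every m > 1 the m distinct m-th roots of unity sum to 0, e.g. 1 + exp(2*I*pi/3) + exp(-2*I*pi/3) = 0.)
Dimension check: dim(rho) = sum (mult * dim) = 0*1 + 3*1 + 0*1 + 2*1 + 0*1 = 5 = chi_rho(e) = 5.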